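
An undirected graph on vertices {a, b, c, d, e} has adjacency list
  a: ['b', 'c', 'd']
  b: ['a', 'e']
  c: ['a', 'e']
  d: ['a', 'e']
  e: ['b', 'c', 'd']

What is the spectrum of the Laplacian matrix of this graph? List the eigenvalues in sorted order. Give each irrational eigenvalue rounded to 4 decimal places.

[0, 2, 2, 3, 5]

Reading degrees in the order [a, b, c, d, e] gives [3, 2, 2, 2, 3]; set D = diag(3, 2, 2, 2, 3) and form L = D - A. Since every row of L sums to 0, the all-ones vector is in the kernel and 0 is an eigenvalue. By the matrix-tree theorem the graph has (1/5) * product of the nonzero eigenvalues = 12 spanning trees. The eigenvalues sum to 12, which equals trace(L) = 2|E|.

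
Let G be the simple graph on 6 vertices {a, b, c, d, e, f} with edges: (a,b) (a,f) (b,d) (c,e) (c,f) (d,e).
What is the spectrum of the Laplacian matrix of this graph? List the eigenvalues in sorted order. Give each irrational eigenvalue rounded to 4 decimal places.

Reading degrees in the order [a, b, c, d, e, f] gives [2, 2, 2, 2, 2, 2]; set D = diag(2, 2, 2, 2, 2, 2) and form L = D - A. Since every row of L sums to 0, the all-ones vector is in the kernel and 0 is an eigenvalue.

[0, 1, 1, 3, 3, 4]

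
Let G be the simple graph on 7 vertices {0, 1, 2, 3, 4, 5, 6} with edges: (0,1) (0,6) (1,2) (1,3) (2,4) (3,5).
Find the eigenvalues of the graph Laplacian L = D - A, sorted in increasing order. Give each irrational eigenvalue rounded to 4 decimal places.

[0, 0.3820, 0.3820, 1.5858, 2.6180, 2.6180, 4.4142]

With the vertex order [0, 1, 2, 3, 4, 5, 6], the degrees are [2, 3, 2, 2, 1, 1, 1], giving D = diag(2, 3, 2, 2, 1, 1, 1) and L = D - A. The multiplicity of 0 as a Laplacian eigenvalue equals the number of connected components. The single zero eigenvalue shows the graph is connected. The eigenvalues sum to 12, which equals trace(L) = 2|E|.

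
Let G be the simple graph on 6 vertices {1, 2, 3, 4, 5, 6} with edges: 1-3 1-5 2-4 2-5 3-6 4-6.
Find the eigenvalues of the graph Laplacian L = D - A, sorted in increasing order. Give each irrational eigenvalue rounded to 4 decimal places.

Each diagonal entry of L is the vertex degree and each off-diagonal entry is -1 where an edge is present, 0 otherwise; in the order [1, 2, 3, 4, 5, 6] the diagonal is [2, 2, 2, 2, 2, 2]. Diagonalising L (or applying a numerical eigensolver to the 6x6 matrix) gives the spectrum above. The largest eigenvalue, 4, is at most the vertex count 6.

[0, 1, 1, 3, 3, 4]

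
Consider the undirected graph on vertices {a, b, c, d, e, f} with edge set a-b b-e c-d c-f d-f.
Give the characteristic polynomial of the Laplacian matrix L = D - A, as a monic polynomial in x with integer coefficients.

x^6 - 10x^5 + 36x^4 - 54x^3 + 27x^2

Reading degrees in the order [a, b, c, d, e, f] gives [1, 2, 2, 2, 1, 2]; set D = diag(1, 2, 2, 2, 1, 2) and form L = D - A. L has integer entries, so p(x) = det(xI - L) has integer coefficients. Expanding the determinant yields x^6 - 10x^5 + 36x^4 - 54x^3 + 27x^2. The coefficient of x^5 equals -trace(L) = -10, matching the sum of degrees. There are 2 zeros in the spectrum, matching the 2 components. The largest eigenvalue, 3, is at most the vertex count 6.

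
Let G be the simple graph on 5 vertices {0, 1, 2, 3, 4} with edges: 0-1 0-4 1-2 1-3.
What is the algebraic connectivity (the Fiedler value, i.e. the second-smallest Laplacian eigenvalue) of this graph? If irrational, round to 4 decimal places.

Reading degrees in the order [0, 1, 2, 3, 4] gives [2, 3, 1, 1, 1]; set D = diag(2, 3, 1, 1, 1) and form L = D - A. Computing the eigenvalues of L and sorting gives [0, 0.5188, 1, 2.3111, 4.1701]. The Fiedler value lambda_2 = 0.5188 is strictly positive, so the graph is connected. By the matrix-tree theorem the graph has (1/5) * product of the nonzero eigenvalues = 1 spanning tree. There is one zero in the spectrum, matching the 1 component.

0.5188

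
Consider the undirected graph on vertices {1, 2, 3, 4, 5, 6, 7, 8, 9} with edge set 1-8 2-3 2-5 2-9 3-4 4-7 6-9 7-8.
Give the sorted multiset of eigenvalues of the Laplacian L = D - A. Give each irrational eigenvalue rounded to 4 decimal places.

[0, 0.1404, 0.5362, 0.7754, 1.5803, 2.2449, 2.7784, 3.5988, 4.3455]

Each diagonal entry of L is the vertex degree and each off-diagonal entry is -1 where an edge is present, 0 otherwise; in the order [1, 2, 3, 4, 5, 6, 7, 8, 9] the diagonal is [1, 3, 2, 2, 1, 1, 2, 2, 2]. The multiplicity of 0 as a Laplacian eigenvalue equals the number of connected components. There is one zero in the spectrum, matching the 1 component.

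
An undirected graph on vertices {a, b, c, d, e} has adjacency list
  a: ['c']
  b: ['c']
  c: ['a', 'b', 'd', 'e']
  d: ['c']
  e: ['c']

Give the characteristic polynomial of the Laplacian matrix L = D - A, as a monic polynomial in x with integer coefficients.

Reading degrees in the order [a, b, c, d, e] gives [1, 1, 4, 1, 1]; set D = diag(1, 1, 4, 1, 1) and form L = D - A. L has integer entries, so p(x) = det(xI - L) has integer coefficients. Expanding the determinant yields x^5 - 8x^4 + 18x^3 - 16x^2 + 5x. Since p(0) = det(-L) = 0, x divides p(x). By the matrix-tree theorem the graph has (1/5) * product of the nonzero eigenvalues = 1 spanning tree. The eigenvalues sum to 8, which equals trace(L) = 2|E|.

x^5 - 8x^4 + 18x^3 - 16x^2 + 5x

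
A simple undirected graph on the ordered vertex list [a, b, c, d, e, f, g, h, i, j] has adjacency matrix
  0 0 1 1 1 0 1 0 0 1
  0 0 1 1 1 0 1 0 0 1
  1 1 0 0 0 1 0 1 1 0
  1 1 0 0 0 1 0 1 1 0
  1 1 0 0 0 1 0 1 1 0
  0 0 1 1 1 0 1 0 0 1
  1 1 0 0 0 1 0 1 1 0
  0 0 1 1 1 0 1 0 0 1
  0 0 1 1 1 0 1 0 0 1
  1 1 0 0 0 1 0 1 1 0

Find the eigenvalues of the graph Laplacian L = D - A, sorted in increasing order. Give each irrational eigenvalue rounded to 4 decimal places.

Each diagonal entry of L is the vertex degree and each off-diagonal entry is -1 where an edge is present, 0 otherwise; in the order [a, b, c, d, e, f, g, h, i, j] the diagonal is [5, 5, 5, 5, 5, 5, 5, 5, 5, 5]. The multiplicity of 0 as a Laplacian eigenvalue equals the number of connected components. The single zero eigenvalue shows the graph is connected.

[0, 5, 5, 5, 5, 5, 5, 5, 5, 10]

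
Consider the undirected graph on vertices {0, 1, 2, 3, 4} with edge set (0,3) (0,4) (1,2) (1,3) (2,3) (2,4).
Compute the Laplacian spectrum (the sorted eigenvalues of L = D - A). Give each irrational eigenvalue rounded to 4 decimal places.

[0, 1.3820, 2.3820, 3.6180, 4.6180]

Each diagonal entry of L is the vertex degree and each off-diagonal entry is -1 where an edge is present, 0 otherwise; in the order [0, 1, 2, 3, 4] the diagonal is [2, 2, 3, 3, 2]. Since every row of L sums to 0, the all-ones vector is in the kernel and 0 is an eigenvalue. The single zero eigenvalue shows the graph is connected. The eigenvalues sum to 12, which equals trace(L) = 2|E|.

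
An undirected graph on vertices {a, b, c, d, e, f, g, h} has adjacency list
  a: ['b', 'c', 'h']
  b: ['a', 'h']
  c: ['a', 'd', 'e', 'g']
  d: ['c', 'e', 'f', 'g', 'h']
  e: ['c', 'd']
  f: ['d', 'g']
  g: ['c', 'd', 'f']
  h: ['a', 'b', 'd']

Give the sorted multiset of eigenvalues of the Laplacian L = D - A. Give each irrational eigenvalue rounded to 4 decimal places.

[0, 0.7834, 1.6449, 3, 3.4076, 3.6766, 5.2100, 6.2775]

Reading degrees in the order [a, b, c, d, e, f, g, h] gives [3, 2, 4, 5, 2, 2, 3, 3]; set D = diag(3, 2, 4, 5, 2, 2, 3, 3) and form L = D - A. Diagonalising L (or applying a numerical eigensolver to the 8x8 matrix) gives the spectrum above. There is one zero in the spectrum, matching the 1 component. The largest eigenvalue, 6.2775, is at most the vertex count 8.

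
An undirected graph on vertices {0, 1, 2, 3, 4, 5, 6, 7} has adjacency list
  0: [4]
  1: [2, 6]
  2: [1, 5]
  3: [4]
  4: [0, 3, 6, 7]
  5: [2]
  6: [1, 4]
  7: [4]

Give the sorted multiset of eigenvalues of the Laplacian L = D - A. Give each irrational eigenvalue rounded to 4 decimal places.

Reading degrees in the order [0, 1, 2, 3, 4, 5, 6, 7] gives [1, 2, 2, 1, 4, 1, 2, 1]; set D = diag(1, 2, 2, 1, 4, 1, 2, 1) and form L = D - A. The multiplicity of 0 as a Laplacian eigenvalue equals the number of connected components.

[0, 0.2023, 1, 1, 1, 2.2472, 3.4527, 5.0979]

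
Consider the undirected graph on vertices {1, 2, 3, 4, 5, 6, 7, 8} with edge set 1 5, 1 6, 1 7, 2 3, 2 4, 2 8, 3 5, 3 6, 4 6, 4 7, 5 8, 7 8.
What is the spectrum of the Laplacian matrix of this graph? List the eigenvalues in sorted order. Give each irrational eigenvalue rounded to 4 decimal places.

With the vertex order [1, 2, 3, 4, 5, 6, 7, 8], the degrees are [3, 3, 3, 3, 3, 3, 3, 3], giving D = diag(3, 3, 3, 3, 3, 3, 3, 3) and L = D - A. Since every row of L sums to 0, the all-ones vector is in the kernel and 0 is an eigenvalue.

[0, 2, 2, 2, 4, 4, 4, 6]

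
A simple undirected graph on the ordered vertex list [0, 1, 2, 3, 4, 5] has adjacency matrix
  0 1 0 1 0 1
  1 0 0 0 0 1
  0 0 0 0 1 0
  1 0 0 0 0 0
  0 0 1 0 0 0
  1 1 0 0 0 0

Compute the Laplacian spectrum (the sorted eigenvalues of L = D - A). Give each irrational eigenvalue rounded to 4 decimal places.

Each diagonal entry of L is the vertex degree and each off-diagonal entry is -1 where an edge is present, 0 otherwise; in the order [0, 1, 2, 3, 4, 5] the diagonal is [3, 2, 1, 1, 1, 2]. Diagonalising L (or applying a numerical eigensolver to the 6x6 matrix) gives the spectrum above. The 2 zero eigenvalues correspond to the 2 connected components. There are 2 zeros in the spectrum, matching the 2 components.

[0, 0, 1, 2, 3, 4]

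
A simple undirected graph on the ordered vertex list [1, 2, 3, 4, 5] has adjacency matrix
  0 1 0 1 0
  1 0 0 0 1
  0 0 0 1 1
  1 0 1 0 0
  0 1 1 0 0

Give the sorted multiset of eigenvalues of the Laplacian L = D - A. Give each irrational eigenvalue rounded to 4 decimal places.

[0, 1.3820, 1.3820, 3.6180, 3.6180]

Reading degrees in the order [1, 2, 3, 4, 5] gives [2, 2, 2, 2, 2]; set D = diag(2, 2, 2, 2, 2) and form L = D - A. Since every row of L sums to 0, the all-ones vector is in the kernel and 0 is an eigenvalue. There is one zero in the spectrum, matching the 1 component. The eigenvalues sum to 10, which equals trace(L) = 2|E|.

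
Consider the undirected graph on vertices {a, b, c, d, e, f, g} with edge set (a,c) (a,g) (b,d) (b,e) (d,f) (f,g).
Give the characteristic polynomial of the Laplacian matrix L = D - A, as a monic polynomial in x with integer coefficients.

With the vertex order [a, b, c, d, e, f, g], the degrees are [2, 2, 1, 2, 1, 2, 2], giving D = diag(2, 2, 1, 2, 1, 2, 2) and L = D - A. L has integer entries, so p(x) = det(xI - L) has integer coefficients. Expanding the determinant yields x^7 - 12x^6 + 55x^5 - 120x^4 + 126x^3 - 56x^2 + 7x. The coefficient of x^6 equals -trace(L) = -12, matching the sum of degrees. By the matrix-tree theorem the graph has (1/7) * product of the nonzero eigenvalues = 1 spanning tree. The largest eigenvalue, 3.8019, is at most the vertex count 7.

x^7 - 12x^6 + 55x^5 - 120x^4 + 126x^3 - 56x^2 + 7x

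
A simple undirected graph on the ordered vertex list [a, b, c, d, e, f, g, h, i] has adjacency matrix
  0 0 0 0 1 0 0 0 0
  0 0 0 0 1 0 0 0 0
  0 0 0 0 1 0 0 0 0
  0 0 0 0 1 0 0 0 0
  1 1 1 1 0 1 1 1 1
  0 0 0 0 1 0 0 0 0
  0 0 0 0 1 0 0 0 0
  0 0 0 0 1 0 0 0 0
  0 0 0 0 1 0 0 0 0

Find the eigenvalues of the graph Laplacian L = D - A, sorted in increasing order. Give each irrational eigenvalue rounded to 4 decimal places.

Each diagonal entry of L is the vertex degree and each off-diagonal entry is -1 where an edge is present, 0 otherwise; in the order [a, b, c, d, e, f, g, h, i] the diagonal is [1, 1, 1, 1, 8, 1, 1, 1, 1]. L is symmetric positive semidefinite, so every eigenvalue is real and nonnegative. The single zero eigenvalue shows the graph is connected. The largest eigenvalue, 9, is at most the vertex count 9.

[0, 1, 1, 1, 1, 1, 1, 1, 9]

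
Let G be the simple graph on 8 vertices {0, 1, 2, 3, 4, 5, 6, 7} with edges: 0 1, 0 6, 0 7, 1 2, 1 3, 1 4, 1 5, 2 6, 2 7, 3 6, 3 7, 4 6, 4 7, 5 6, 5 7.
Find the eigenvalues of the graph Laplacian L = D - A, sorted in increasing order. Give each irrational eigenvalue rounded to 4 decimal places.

With the vertex order [0, 1, 2, 3, 4, 5, 6, 7], the degrees are [3, 5, 3, 3, 3, 3, 5, 5], giving D = diag(3, 5, 3, 3, 3, 3, 5, 5) and L = D - A. L is symmetric positive semidefinite, so every eigenvalue is real and nonnegative. The single zero eigenvalue shows the graph is connected. The eigenvalues sum to 30, which equals trace(L) = 2|E|. By the matrix-tree theorem the graph has (1/8) * product of the nonzero eigenvalues = 2025 spanning trees.

[0, 3, 3, 3, 3, 5, 5, 8]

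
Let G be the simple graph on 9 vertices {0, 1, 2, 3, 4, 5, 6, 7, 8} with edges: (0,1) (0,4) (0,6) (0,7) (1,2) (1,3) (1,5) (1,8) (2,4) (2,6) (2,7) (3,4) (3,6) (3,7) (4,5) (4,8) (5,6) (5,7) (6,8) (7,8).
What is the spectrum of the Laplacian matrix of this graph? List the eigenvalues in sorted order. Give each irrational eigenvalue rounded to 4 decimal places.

[0, 4, 4, 4, 4, 5, 5, 5, 9]

Reading degrees in the order [0, 1, 2, 3, 4, 5, 6, 7, 8] gives [4, 5, 4, 4, 5, 4, 5, 5, 4]; set D = diag(4, 5, 4, 4, 5, 4, 5, 5, 4) and form L = D - A. Since every row of L sums to 0, the all-ones vector is in the kernel and 0 is an eigenvalue. The largest eigenvalue, 9, is at most the vertex count 9.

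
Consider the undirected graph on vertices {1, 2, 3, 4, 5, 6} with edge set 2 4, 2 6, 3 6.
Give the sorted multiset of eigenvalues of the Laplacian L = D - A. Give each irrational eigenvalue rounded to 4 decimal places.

Reading degrees in the order [1, 2, 3, 4, 5, 6] gives [0, 2, 1, 1, 0, 2]; set D = diag(0, 2, 1, 1, 0, 2) and form L = D - A. Since every row of L sums to 0, the all-ones vector is in the kernel and 0 is an eigenvalue. The 3 zero eigenvalues correspond to the 3 connected components. The largest eigenvalue, 3.4142, is at most the vertex count 6.

[0, 0, 0, 0.5858, 2, 3.4142]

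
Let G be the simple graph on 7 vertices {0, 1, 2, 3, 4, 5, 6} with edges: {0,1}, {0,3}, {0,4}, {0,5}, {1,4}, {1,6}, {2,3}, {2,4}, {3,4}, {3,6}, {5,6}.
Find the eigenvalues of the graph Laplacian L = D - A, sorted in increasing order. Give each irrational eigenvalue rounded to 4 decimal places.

[0, 1.3360, 2.3705, 3.1590, 3.8904, 5.2575, 5.9867]

Each diagonal entry of L is the vertex degree and each off-diagonal entry is -1 where an edge is present, 0 otherwise; in the order [0, 1, 2, 3, 4, 5, 6] the diagonal is [4, 3, 2, 4, 4, 2, 3]. Diagonalising L (or applying a numerical eigensolver to the 7x7 matrix) gives the spectrum above. The single zero eigenvalue shows the graph is connected.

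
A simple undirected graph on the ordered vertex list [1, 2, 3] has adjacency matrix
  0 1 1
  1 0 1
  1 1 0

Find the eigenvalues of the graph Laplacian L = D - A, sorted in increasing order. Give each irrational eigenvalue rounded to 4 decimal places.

[0, 3, 3]

Each diagonal entry of L is the vertex degree and each off-diagonal entry is -1 where an edge is present, 0 otherwise; in the order [1, 2, 3] the diagonal is [2, 2, 2]. Diagonalising L (or applying a numerical eigensolver to the 3x3 matrix) gives the spectrum above. The largest eigenvalue, 3, is at most the vertex count 3.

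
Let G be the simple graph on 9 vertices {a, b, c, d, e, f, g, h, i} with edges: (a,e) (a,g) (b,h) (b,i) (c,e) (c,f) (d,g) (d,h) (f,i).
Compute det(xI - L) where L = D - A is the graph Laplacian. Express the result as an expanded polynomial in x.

x^9 - 18x^8 + 135x^7 - 546x^6 + 1287x^5 - 1782x^4 + 1386x^3 - 540x^2 + 81x

With the vertex order [a, b, c, d, e, f, g, h, i], the degrees are [2, 2, 2, 2, 2, 2, 2, 2, 2], giving D = diag(2, 2, 2, 2, 2, 2, 2, 2, 2) and L = D - A. L has integer entries, so p(x) = det(xI - L) has integer coefficients. Expanding the determinant yields x^9 - 18x^8 + 135x^7 - 546x^6 + 1287x^5 - 1782x^4 + 1386x^3 - 540x^2 + 81x. The constant term is 0 because L is singular (the all-ones vector lies in its kernel). The eigenvalues sum to 18, which equals trace(L) = 2|E|.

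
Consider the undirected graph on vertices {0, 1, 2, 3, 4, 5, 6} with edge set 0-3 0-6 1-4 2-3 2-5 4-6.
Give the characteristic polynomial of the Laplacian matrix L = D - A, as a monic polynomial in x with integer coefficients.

Reading degrees in the order [0, 1, 2, 3, 4, 5, 6] gives [2, 1, 2, 2, 2, 1, 2]; set D = diag(2, 1, 2, 2, 2, 1, 2) and form L = D - A. L has integer entries, so p(x) = det(xI - L) has integer coefficients. Expanding the determinant yields x^7 - 12x^6 + 55x^5 - 120x^4 + 126x^3 - 56x^2 + 7x. Since p(0) = det(-L) = 0, x divides p(x). There is one zero in the spectrum, matching the 1 component.

x^7 - 12x^6 + 55x^5 - 120x^4 + 126x^3 - 56x^2 + 7x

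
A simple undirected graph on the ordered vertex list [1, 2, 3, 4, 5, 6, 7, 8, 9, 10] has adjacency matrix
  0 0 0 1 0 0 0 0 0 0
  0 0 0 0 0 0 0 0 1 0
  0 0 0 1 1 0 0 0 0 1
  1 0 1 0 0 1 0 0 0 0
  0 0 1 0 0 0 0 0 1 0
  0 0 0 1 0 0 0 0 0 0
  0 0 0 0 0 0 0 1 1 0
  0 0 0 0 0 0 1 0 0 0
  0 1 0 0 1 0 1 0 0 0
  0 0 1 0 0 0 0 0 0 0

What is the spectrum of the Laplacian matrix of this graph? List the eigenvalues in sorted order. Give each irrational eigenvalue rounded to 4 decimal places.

With the vertex order [1, 2, 3, 4, 5, 6, 7, 8, 9, 10], the degrees are [1, 1, 3, 3, 2, 1, 2, 1, 3, 1], giving D = diag(1, 1, 3, 3, 2, 1, 2, 1, 3, 1) and L = D - A. Since every row of L sums to 0, the all-ones vector is in the kernel and 0 is an eigenvalue. There is one zero in the spectrum, matching the 1 component.

[0, 0.1487, 0.5188, 0.6496, 1, 1.4400, 2.3111, 3.0561, 4.1701, 4.7056]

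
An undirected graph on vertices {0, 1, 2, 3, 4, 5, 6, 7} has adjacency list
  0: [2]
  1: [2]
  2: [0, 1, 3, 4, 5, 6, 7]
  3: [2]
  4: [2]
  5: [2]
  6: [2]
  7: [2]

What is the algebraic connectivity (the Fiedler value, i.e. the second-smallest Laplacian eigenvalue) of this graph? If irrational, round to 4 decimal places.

Reading degrees in the order [0, 1, 2, 3, 4, 5, 6, 7] gives [1, 1, 7, 1, 1, 1, 1, 1]; set D = diag(1, 1, 7, 1, 1, 1, 1, 1) and form L = D - A. The sorted Laplacian eigenvalues are [0, 1, 1, 1, 1, 1, 1, 8]; the algebraic connectivity is the second entry, 1. The eigenvalues sum to 14, which equals trace(L) = 2|E|. There is one zero in the spectrum, matching the 1 component.

1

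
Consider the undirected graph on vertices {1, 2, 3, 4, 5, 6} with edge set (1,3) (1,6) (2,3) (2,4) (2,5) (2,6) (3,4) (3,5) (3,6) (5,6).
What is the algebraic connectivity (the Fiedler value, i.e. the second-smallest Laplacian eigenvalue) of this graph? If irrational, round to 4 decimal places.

1.6972

With the vertex order [1, 2, 3, 4, 5, 6], the degrees are [2, 4, 5, 2, 3, 4], giving D = diag(2, 4, 5, 2, 3, 4) and L = D - A. The smallest Laplacian eigenvalue is always 0. The next one, lambda_2 = 1.6972, measures how hard the graph is to disconnect: larger values mean better connectivity. By the matrix-tree theorem the graph has (1/6) * product of the nonzero eigenvalues = 99 spanning trees. The eigenvalues sum to 20, which equals trace(L) = 2|E|.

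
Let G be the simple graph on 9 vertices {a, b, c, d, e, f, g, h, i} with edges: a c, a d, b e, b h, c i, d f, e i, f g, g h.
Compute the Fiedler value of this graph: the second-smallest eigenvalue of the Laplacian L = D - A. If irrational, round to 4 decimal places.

Each diagonal entry of L is the vertex degree and each off-diagonal entry is -1 where an edge is present, 0 otherwise; in the order [a, b, c, d, e, f, g, h, i] the diagonal is [2, 2, 2, 2, 2, 2, 2, 2, 2]. Computing the eigenvalues of L and sorting gives [0, 0.4679, 0.4679, 1.6527, 1.6527, 3, 3, 3.8794, 3.8794]. The Fiedler value lambda_2 = 0.4679 is strictly positive, so the graph is connected.

0.4679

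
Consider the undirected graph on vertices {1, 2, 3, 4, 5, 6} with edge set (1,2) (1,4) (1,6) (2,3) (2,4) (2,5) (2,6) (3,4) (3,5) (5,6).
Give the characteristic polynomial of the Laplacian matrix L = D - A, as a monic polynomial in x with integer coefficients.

x^6 - 20x^5 + 155x^4 - 580x^3 + 1045x^2 - 726x

With the vertex order [1, 2, 3, 4, 5, 6], the degrees are [3, 5, 3, 3, 3, 3], giving D = diag(3, 5, 3, 3, 3, 3) and L = D - A. L has integer entries, so p(x) = det(xI - L) has integer coefficients. Expanding the determinant yields x^6 - 20x^5 + 155x^4 - 580x^3 + 1045x^2 - 726x. Since p(0) = det(-L) = 0, x divides p(x).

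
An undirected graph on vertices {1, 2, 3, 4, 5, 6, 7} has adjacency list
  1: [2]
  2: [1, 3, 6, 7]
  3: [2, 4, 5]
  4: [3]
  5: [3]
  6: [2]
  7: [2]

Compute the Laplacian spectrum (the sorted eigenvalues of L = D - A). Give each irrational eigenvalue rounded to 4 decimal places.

[0, 0.3983, 1, 1, 1, 3.3399, 5.2618]

Each diagonal entry of L is the vertex degree and each off-diagonal entry is -1 where an edge is present, 0 otherwise; in the order [1, 2, 3, 4, 5, 6, 7] the diagonal is [1, 4, 3, 1, 1, 1, 1]. The multiplicity of 0 as a Laplacian eigenvalue equals the number of connected components. There is one zero in the spectrum, matching the 1 component.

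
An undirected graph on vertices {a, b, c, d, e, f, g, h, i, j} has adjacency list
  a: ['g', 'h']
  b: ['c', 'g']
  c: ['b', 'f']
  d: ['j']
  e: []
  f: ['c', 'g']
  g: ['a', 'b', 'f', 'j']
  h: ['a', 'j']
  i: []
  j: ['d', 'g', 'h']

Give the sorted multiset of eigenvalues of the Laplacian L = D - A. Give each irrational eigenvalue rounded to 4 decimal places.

With the vertex order [a, b, c, d, e, f, g, h, i, j], the degrees are [2, 2, 2, 1, 0, 2, 4, 2, 0, 3], giving D = diag(2, 2, 2, 1, 0, 2, 4, 2, 0, 3) and L = D - A. Since every row of L sums to 0, the all-ones vector is in the kernel and 0 is an eigenvalue. The 3 zero eigenvalues correspond to the 3 connected components. There are 3 zeros in the spectrum, matching the 3 components.

[0, 0, 0, 0.4668, 0.9442, 2, 2.5045, 2.7939, 3.7358, 5.5548]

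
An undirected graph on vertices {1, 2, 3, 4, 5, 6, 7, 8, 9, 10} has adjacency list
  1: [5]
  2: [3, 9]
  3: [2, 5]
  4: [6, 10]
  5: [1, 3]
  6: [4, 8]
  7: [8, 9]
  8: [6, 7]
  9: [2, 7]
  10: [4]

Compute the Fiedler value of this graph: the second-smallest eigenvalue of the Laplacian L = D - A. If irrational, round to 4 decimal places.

With the vertex order [1, 2, 3, 4, 5, 6, 7, 8, 9, 10], the degrees are [1, 2, 2, 2, 2, 2, 2, 2, 2, 1], giving D = diag(1, 2, 2, 2, 2, 2, 2, 2, 2, 1) and L = D - A. The sorted Laplacian eigenvalues are [0, 0.0979, 0.3820, 0.8244, 1.3820, 2, 2.6180, 3.1756, 3.6180, 3.9021]; the algebraic connectivity is the second entry, 0.0979. By the matrix-tree theorem the graph has (1/10) * product of the nonzero eigenvalues = 1 spanning tree. The eigenvalues sum to 18, which equals trace(L) = 2|E|.

0.0979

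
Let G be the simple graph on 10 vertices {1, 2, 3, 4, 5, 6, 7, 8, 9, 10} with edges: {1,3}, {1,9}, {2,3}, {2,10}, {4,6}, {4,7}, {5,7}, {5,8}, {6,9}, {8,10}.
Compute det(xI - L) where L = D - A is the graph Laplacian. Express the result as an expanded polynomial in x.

x^10 - 20x^9 + 170x^8 - 800x^7 + 2275x^6 - 4004x^5 + 4290x^4 - 2640x^3 + 825x^2 - 100x

Each diagonal entry of L is the vertex degree and each off-diagonal entry is -1 where an edge is present, 0 otherwise; in the order [1, 2, 3, 4, 5, 6, 7, 8, 9, 10] the diagonal is [2, 2, 2, 2, 2, 2, 2, 2, 2, 2]. Computing det(xI - L) by cofactor expansion (or equivalently via sum-over-permutations) gives x^10 - 20x^9 + 170x^8 - 800x^7 + 2275x^6 - 4004x^5 + 4290x^4 - 2640x^3 + 825x^2 - 100x. The coefficient of x^9 equals -trace(L) = -20, matching the sum of degrees. There is one zero in the spectrum, matching the 1 component.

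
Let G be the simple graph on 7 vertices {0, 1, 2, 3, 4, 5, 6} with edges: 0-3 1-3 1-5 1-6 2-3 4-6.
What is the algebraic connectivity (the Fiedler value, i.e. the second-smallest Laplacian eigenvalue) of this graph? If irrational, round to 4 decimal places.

0.3217

With the vertex order [0, 1, 2, 3, 4, 5, 6], the degrees are [1, 3, 1, 3, 1, 1, 2], giving D = diag(1, 3, 1, 3, 1, 1, 2) and L = D - A. Computing the eigenvalues of L and sorting gives [0, 0.3217, 0.6802, 1, 2.1397, 3.2297, 4.6287]. The Fiedler value lambda_2 = 0.3217 is strictly positive, so the graph is connected.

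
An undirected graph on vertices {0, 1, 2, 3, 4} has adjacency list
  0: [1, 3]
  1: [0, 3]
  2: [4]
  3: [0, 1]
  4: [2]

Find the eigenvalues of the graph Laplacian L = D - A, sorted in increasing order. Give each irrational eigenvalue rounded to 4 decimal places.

[0, 0, 2, 3, 3]

Reading degrees in the order [0, 1, 2, 3, 4] gives [2, 2, 1, 2, 1]; set D = diag(2, 2, 1, 2, 1) and form L = D - A. Diagonalising L (or applying a numerical eigensolver to the 5x5 matrix) gives the spectrum above. The 2 zero eigenvalues correspond to the 2 connected components. There are 2 zeros in the spectrum, matching the 2 components.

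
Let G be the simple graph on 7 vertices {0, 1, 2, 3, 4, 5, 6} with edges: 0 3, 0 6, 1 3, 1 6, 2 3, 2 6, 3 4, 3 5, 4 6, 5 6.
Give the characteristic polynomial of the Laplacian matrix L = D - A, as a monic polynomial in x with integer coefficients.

x^7 - 20x^6 + 155x^5 - 600x^4 + 1240x^3 - 1312x^2 + 560x

With the vertex order [0, 1, 2, 3, 4, 5, 6], the degrees are [2, 2, 2, 5, 2, 2, 5], giving D = diag(2, 2, 2, 5, 2, 2, 5) and L = D - A. Computing det(xI - L) by cofactor expansion (or equivalently via sum-over-permutations) gives x^7 - 20x^6 + 155x^5 - 600x^4 + 1240x^3 - 1312x^2 + 560x. Since p(0) = det(-L) = 0, x divides p(x). The largest eigenvalue, 7, is at most the vertex count 7. By the matrix-tree theorem the graph has (1/7) * product of the nonzero eigenvalues = 80 spanning trees.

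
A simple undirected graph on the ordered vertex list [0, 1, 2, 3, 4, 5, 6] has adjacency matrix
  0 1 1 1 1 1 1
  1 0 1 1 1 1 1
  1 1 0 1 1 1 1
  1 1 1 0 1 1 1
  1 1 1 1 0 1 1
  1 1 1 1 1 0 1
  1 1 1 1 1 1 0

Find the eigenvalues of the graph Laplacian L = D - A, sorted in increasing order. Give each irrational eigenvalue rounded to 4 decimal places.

Each diagonal entry of L is the vertex degree and each off-diagonal entry is -1 where an edge is present, 0 otherwise; in the order [0, 1, 2, 3, 4, 5, 6] the diagonal is [6, 6, 6, 6, 6, 6, 6]. The multiplicity of 0 as a Laplacian eigenvalue equals the number of connected components.

[0, 7, 7, 7, 7, 7, 7]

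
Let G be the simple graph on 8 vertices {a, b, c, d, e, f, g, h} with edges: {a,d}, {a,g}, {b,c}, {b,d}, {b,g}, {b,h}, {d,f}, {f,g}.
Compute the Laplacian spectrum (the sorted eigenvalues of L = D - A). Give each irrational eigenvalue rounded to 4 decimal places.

Reading degrees in the order [a, b, c, d, e, f, g, h] gives [2, 4, 1, 3, 0, 2, 3, 1]; set D = diag(2, 4, 1, 3, 0, 2, 3, 1) and form L = D - A. The multiplicity of 0 as a Laplacian eigenvalue equals the number of connected components. The 2 zero eigenvalues correspond to the 2 connected components. The eigenvalues sum to 16, which equals trace(L) = 2|E|.

[0, 0, 0.6766, 1, 2, 3, 3.6421, 5.6813]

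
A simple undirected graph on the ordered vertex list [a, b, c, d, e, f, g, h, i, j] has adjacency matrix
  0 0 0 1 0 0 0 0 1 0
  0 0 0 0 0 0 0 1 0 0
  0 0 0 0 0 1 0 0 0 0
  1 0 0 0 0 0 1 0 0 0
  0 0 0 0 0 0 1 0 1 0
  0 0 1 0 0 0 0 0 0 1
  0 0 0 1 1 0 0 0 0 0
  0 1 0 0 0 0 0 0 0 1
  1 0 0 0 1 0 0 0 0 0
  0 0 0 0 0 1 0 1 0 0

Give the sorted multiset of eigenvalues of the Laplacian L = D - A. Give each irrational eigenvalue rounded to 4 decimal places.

Reading degrees in the order [a, b, c, d, e, f, g, h, i, j] gives [2, 1, 1, 2, 2, 2, 2, 2, 2, 2]; set D = diag(2, 1, 1, 2, 2, 2, 2, 2, 2, 2) and form L = D - A. Diagonalising L (or applying a numerical eigensolver to the 10x10 matrix) gives the spectrum above. The 2 zero eigenvalues correspond to the 2 connected components. The eigenvalues sum to 18, which equals trace(L) = 2|E|.

[0, 0, 0.3820, 1.3820, 1.3820, 1.3820, 2.6180, 3.6180, 3.6180, 3.6180]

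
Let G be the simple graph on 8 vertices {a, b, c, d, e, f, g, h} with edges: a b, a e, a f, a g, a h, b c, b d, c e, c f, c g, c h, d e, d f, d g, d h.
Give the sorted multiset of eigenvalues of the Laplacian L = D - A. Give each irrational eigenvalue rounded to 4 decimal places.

[0, 3, 3, 3, 3, 5, 5, 8]

Each diagonal entry of L is the vertex degree and each off-diagonal entry is -1 where an edge is present, 0 otherwise; in the order [a, b, c, d, e, f, g, h] the diagonal is [5, 3, 5, 5, 3, 3, 3, 3]. Diagonalising L (or applying a numerical eigensolver to the 8x8 matrix) gives the spectrum above. The single zero eigenvalue shows the graph is connected. There is one zero in the spectrum, matching the 1 component.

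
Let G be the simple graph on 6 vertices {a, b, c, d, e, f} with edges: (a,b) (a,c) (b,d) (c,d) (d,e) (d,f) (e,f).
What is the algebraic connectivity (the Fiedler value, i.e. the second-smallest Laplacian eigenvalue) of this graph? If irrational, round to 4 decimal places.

Reading degrees in the order [a, b, c, d, e, f] gives [2, 2, 2, 4, 2, 2]; set D = diag(2, 2, 2, 4, 2, 2) and form L = D - A. The smallest Laplacian eigenvalue is always 0. The next one, lambda_2 = 0.7639, measures how hard the graph is to disconnect: larger values mean better connectivity. There is one zero in the spectrum, matching the 1 component. The eigenvalues sum to 14, which equals trace(L) = 2|E|.

0.7639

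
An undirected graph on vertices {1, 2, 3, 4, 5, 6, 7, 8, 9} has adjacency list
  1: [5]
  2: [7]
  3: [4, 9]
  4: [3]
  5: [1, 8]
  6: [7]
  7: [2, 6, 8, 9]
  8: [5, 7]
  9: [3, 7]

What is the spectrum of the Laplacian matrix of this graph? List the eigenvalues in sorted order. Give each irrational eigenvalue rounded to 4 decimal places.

[0, 0.1981, 0.4116, 1, 1.4064, 1.5550, 3, 3.2470, 5.1819]

Each diagonal entry of L is the vertex degree and each off-diagonal entry is -1 where an edge is present, 0 otherwise; in the order [1, 2, 3, 4, 5, 6, 7, 8, 9] the diagonal is [1, 1, 2, 1, 2, 1, 4, 2, 2]. L is symmetric positive semidefinite, so every eigenvalue is real and nonnegative. There is one zero in the spectrum, matching the 1 component. The eigenvalues sum to 16, which equals trace(L) = 2|E|.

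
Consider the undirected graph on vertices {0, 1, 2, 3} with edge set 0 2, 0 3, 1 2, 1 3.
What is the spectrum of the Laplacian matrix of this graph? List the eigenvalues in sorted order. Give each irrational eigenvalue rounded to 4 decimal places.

Each diagonal entry of L is the vertex degree and each off-diagonal entry is -1 where an edge is present, 0 otherwise; in the order [0, 1, 2, 3] the diagonal is [2, 2, 2, 2]. L is symmetric positive semidefinite, so every eigenvalue is real and nonnegative. The largest eigenvalue, 4, is at most the vertex count 4. By the matrix-tree theorem the graph has (1/4) * product of the nonzero eigenvalues = 4 spanning trees.

[0, 2, 2, 4]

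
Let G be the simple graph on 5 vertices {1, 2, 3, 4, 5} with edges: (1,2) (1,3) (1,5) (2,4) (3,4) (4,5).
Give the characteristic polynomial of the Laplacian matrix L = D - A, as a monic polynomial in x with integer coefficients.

x^5 - 12x^4 + 51x^3 - 92x^2 + 60x

Reading degrees in the order [1, 2, 3, 4, 5] gives [3, 2, 2, 3, 2]; set D = diag(3, 2, 2, 3, 2) and form L = D - A. Computing det(xI - L) by cofactor expansion (or equivalently via sum-over-permutations) gives x^5 - 12x^4 + 51x^3 - 92x^2 + 60x. Since p(0) = det(-L) = 0, x divides p(x).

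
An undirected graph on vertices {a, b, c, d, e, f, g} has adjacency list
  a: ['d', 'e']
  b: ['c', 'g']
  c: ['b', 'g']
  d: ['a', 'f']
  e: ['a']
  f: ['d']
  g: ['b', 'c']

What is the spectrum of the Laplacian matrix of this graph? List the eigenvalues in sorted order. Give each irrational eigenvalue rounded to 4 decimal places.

[0, 0, 0.5858, 2, 3, 3, 3.4142]

Reading degrees in the order [a, b, c, d, e, f, g] gives [2, 2, 2, 2, 1, 1, 2]; set D = diag(2, 2, 2, 2, 1, 1, 2) and form L = D - A. Diagonalising L (or applying a numerical eigensolver to the 7x7 matrix) gives the spectrum above. The 2 zero eigenvalues correspond to the 2 connected components.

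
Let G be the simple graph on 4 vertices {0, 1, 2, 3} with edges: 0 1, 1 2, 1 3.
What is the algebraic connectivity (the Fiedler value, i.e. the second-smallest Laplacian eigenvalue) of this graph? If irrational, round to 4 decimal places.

Each diagonal entry of L is the vertex degree and each off-diagonal entry is -1 where an edge is present, 0 otherwise; in the order [0, 1, 2, 3] the diagonal is [1, 3, 1, 1]. Computing the eigenvalues of L and sorting gives [0, 1, 1, 4]. The Fiedler value lambda_2 = 1 is strictly positive, so the graph is connected.

1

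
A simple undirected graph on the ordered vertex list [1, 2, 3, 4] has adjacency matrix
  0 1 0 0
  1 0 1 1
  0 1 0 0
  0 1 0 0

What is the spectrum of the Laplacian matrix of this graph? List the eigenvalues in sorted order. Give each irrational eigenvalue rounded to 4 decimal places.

With the vertex order [1, 2, 3, 4], the degrees are [1, 3, 1, 1], giving D = diag(1, 3, 1, 1) and L = D - A. The multiplicity of 0 as a Laplacian eigenvalue equals the number of connected components. The single zero eigenvalue shows the graph is connected. The largest eigenvalue, 4, is at most the vertex count 4.

[0, 1, 1, 4]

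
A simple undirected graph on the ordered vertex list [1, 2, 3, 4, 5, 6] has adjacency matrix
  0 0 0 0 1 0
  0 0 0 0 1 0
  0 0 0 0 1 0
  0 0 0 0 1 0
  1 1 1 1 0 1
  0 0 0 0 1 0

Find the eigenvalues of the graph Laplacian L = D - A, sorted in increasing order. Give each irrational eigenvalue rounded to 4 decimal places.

[0, 1, 1, 1, 1, 6]

Each diagonal entry of L is the vertex degree and each off-diagonal entry is -1 where an edge is present, 0 otherwise; in the order [1, 2, 3, 4, 5, 6] the diagonal is [1, 1, 1, 1, 5, 1]. L is symmetric positive semidefinite, so every eigenvalue is real and nonnegative. The single zero eigenvalue shows the graph is connected. The largest eigenvalue, 6, is at most the vertex count 6. By the matrix-tree theorem the graph has (1/6) * product of the nonzero eigenvalues = 1 spanning tree.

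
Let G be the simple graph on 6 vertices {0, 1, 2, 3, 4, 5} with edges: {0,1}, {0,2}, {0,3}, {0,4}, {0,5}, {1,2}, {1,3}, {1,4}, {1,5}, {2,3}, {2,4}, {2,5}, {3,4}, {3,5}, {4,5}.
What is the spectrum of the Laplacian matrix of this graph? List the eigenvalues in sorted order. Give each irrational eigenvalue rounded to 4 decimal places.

[0, 6, 6, 6, 6, 6]

With the vertex order [0, 1, 2, 3, 4, 5], the degrees are [5, 5, 5, 5, 5, 5], giving D = diag(5, 5, 5, 5, 5, 5) and L = D - A. Diagonalising L (or applying a numerical eigensolver to the 6x6 matrix) gives the spectrum above. By the matrix-tree theorem the graph has (1/6) * product of the nonzero eigenvalues = 1296 spanning trees.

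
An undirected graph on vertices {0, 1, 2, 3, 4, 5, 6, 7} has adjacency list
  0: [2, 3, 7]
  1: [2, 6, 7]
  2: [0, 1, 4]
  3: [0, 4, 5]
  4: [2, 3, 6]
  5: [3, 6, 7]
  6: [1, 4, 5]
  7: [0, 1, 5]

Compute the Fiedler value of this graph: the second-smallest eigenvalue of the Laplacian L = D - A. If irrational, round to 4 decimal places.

Reading degrees in the order [0, 1, 2, 3, 4, 5, 6, 7] gives [3, 3, 3, 3, 3, 3, 3, 3]; set D = diag(3, 3, 3, 3, 3, 3, 3, 3) and form L = D - A. Computing the eigenvalues of L and sorting gives [0, 2, 2, 2, 4, 4, 4, 6]. The Fiedler value lambda_2 = 2 is strictly positive, so the graph is connected.

2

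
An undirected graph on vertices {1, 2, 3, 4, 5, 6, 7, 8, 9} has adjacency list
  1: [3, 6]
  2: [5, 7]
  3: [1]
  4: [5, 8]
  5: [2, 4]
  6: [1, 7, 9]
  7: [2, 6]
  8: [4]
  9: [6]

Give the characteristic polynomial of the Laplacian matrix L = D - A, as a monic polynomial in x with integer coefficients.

Each diagonal entry of L is the vertex degree and each off-diagonal entry is -1 where an edge is present, 0 otherwise; in the order [1, 2, 3, 4, 5, 6, 7, 8, 9] the diagonal is [2, 2, 1, 2, 2, 3, 2, 1, 1]. Computing det(xI - L) by cofactor expansion (or equivalently via sum-over-permutations) gives x^9 - 16x^8 + 104x^7 - 354x^6 + 678x^5 - 730x^4 + 417x^3 - 110x^2 + 9x. The coefficient of x^8 equals -trace(L) = -16, matching the sum of degrees. The eigenvalues sum to 16, which equals trace(L) = 2|E|.

x^9 - 16x^8 + 104x^7 - 354x^6 + 678x^5 - 730x^4 + 417x^3 - 110x^2 + 9x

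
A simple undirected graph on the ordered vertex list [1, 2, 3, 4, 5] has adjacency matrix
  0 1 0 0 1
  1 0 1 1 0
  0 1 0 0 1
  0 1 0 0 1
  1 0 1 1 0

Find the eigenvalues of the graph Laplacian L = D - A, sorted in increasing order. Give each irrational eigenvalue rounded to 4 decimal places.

With the vertex order [1, 2, 3, 4, 5], the degrees are [2, 3, 2, 2, 3], giving D = diag(2, 3, 2, 2, 3) and L = D - A. The multiplicity of 0 as a Laplacian eigenvalue equals the number of connected components.

[0, 2, 2, 3, 5]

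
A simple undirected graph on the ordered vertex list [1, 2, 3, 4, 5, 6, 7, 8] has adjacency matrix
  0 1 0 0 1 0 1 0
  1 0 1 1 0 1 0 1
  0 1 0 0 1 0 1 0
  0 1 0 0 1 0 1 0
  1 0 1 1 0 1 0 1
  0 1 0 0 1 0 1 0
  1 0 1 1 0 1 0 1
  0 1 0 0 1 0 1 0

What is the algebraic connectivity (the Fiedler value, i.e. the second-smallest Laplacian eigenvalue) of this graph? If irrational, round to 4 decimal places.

3

Reading degrees in the order [1, 2, 3, 4, 5, 6, 7, 8] gives [3, 5, 3, 3, 5, 3, 5, 3]; set D = diag(3, 5, 3, 3, 5, 3, 5, 3) and form L = D - A. The sorted Laplacian eigenvalues are [0, 3, 3, 3, 3, 5, 5, 8]; the algebraic connectivity is the second entry, 3. The eigenvalues sum to 30, which equals trace(L) = 2|E|.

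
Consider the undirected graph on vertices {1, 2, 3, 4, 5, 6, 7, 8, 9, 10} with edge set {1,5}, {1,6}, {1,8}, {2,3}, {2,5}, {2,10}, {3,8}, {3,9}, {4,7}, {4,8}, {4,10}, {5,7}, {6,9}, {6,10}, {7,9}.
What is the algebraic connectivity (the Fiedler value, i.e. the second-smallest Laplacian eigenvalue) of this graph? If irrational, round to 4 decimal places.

2

Each diagonal entry of L is the vertex degree and each off-diagonal entry is -1 where an edge is present, 0 otherwise; in the order [1, 2, 3, 4, 5, 6, 7, 8, 9, 10] the diagonal is [3, 3, 3, 3, 3, 3, 3, 3, 3, 3]. The smallest Laplacian eigenvalue is always 0. The next one, lambda_2 = 2, measures how hard the graph is to disconnect: larger values mean better connectivity. There is one zero in the spectrum, matching the 1 component.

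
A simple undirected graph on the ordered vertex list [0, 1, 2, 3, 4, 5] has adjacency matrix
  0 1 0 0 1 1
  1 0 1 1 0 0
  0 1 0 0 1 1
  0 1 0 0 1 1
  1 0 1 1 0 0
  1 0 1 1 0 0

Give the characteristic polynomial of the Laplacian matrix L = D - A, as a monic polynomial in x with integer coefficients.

x^6 - 18x^5 + 126x^4 - 432x^3 + 729x^2 - 486x

Reading degrees in the order [0, 1, 2, 3, 4, 5] gives [3, 3, 3, 3, 3, 3]; set D = diag(3, 3, 3, 3, 3, 3) and form L = D - A. L has integer entries, so p(x) = det(xI - L) has integer coefficients. Expanding the determinant yields x^6 - 18x^5 + 126x^4 - 432x^3 + 729x^2 - 486x. The coefficient of x^5 equals -trace(L) = -18, matching the sum of degrees. By the matrix-tree theorem the graph has (1/6) * product of the nonzero eigenvalues = 81 spanning trees. The eigenvalues sum to 18, which equals trace(L) = 2|E|.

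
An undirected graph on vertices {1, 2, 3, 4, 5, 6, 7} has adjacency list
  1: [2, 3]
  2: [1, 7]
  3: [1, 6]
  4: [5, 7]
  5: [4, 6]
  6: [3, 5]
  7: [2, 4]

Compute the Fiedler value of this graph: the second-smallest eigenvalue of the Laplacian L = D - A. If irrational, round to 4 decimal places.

0.7530

With the vertex order [1, 2, 3, 4, 5, 6, 7], the degrees are [2, 2, 2, 2, 2, 2, 2], giving D = diag(2, 2, 2, 2, 2, 2, 2) and L = D - A. Computing the eigenvalues of L and sorting gives [0, 0.7530, 0.7530, 2.4450, 2.4450, 3.8019, 3.8019]. The Fiedler value lambda_2 = 0.7530 is strictly positive, so the graph is connected. By the matrix-tree theorem the graph has (1/7) * product of the nonzero eigenvalues = 7 spanning trees.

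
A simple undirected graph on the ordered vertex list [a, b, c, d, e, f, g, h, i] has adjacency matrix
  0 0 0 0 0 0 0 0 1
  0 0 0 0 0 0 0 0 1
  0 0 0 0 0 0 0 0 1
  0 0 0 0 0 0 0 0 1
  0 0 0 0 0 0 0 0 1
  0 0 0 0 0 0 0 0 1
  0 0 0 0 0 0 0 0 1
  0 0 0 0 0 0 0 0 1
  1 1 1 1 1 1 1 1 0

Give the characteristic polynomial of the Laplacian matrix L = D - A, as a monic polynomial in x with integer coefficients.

With the vertex order [a, b, c, d, e, f, g, h, i], the degrees are [1, 1, 1, 1, 1, 1, 1, 1, 8], giving D = diag(1, 1, 1, 1, 1, 1, 1, 1, 8) and L = D - A. Computing det(xI - L) by cofactor expansion (or equivalently via sum-over-permutations) gives x^9 - 16x^8 + 84x^7 - 224x^6 + 350x^5 - 336x^4 + 196x^3 - 64x^2 + 9x. Since p(0) = det(-L) = 0, x divides p(x).

x^9 - 16x^8 + 84x^7 - 224x^6 + 350x^5 - 336x^4 + 196x^3 - 64x^2 + 9x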